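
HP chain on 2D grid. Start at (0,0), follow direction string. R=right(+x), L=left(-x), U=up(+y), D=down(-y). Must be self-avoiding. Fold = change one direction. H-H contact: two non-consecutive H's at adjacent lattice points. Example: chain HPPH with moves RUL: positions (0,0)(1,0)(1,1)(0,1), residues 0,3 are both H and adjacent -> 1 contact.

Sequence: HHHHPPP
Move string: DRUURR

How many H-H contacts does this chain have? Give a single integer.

Positions: [(0, 0), (0, -1), (1, -1), (1, 0), (1, 1), (2, 1), (3, 1)]
H-H contact: residue 0 @(0,0) - residue 3 @(1, 0)

Answer: 1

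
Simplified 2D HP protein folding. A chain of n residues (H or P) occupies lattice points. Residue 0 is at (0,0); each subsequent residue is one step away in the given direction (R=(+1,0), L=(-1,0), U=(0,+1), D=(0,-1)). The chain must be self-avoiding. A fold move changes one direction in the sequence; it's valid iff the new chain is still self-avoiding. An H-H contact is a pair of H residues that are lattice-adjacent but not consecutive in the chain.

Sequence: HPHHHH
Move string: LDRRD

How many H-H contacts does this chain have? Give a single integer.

Answer: 1

Derivation:
Positions: [(0, 0), (-1, 0), (-1, -1), (0, -1), (1, -1), (1, -2)]
H-H contact: residue 0 @(0,0) - residue 3 @(0, -1)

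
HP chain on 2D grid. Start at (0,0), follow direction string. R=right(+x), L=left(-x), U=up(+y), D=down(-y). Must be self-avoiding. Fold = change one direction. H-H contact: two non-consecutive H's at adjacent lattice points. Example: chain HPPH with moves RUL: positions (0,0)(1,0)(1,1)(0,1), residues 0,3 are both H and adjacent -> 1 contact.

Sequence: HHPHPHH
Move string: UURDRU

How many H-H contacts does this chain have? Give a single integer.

Positions: [(0, 0), (0, 1), (0, 2), (1, 2), (1, 1), (2, 1), (2, 2)]
H-H contact: residue 3 @(1,2) - residue 6 @(2, 2)

Answer: 1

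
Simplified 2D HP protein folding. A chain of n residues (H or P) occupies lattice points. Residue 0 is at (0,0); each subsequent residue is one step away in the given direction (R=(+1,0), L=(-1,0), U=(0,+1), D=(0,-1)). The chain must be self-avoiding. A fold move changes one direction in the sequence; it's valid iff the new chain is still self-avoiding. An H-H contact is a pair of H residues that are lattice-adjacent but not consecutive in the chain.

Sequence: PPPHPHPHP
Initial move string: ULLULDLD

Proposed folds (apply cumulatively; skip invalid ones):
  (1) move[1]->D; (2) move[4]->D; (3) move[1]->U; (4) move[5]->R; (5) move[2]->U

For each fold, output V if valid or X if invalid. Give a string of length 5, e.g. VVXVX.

Initial: ULLULDLD -> [(0, 0), (0, 1), (-1, 1), (-2, 1), (-2, 2), (-3, 2), (-3, 1), (-4, 1), (-4, 0)]
Fold 1: move[1]->D => UDLULDLD INVALID (collision), skipped
Fold 2: move[4]->D => ULLUDDLD INVALID (collision), skipped
Fold 3: move[1]->U => UULULDLD VALID
Fold 4: move[5]->R => UULULRLD INVALID (collision), skipped
Fold 5: move[2]->U => UUUULDLD VALID

Answer: XXVXV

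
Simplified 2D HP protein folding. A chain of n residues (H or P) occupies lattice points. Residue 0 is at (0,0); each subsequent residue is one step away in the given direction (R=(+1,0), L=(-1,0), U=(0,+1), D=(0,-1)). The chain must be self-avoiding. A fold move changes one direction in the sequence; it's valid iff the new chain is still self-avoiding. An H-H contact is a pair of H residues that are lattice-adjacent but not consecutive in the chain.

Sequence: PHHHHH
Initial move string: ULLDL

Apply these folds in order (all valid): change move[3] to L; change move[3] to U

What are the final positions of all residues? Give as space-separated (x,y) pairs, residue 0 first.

Initial moves: ULLDL
Fold: move[3]->L => ULLLL (positions: [(0, 0), (0, 1), (-1, 1), (-2, 1), (-3, 1), (-4, 1)])
Fold: move[3]->U => ULLUL (positions: [(0, 0), (0, 1), (-1, 1), (-2, 1), (-2, 2), (-3, 2)])

Answer: (0,0) (0,1) (-1,1) (-2,1) (-2,2) (-3,2)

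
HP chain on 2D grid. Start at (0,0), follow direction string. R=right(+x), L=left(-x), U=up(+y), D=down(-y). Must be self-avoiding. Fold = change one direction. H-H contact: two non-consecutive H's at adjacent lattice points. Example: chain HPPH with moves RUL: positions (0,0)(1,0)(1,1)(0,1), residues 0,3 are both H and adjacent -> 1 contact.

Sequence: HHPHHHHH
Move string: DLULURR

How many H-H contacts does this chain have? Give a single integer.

Answer: 3

Derivation:
Positions: [(0, 0), (0, -1), (-1, -1), (-1, 0), (-2, 0), (-2, 1), (-1, 1), (0, 1)]
H-H contact: residue 0 @(0,0) - residue 3 @(-1, 0)
H-H contact: residue 0 @(0,0) - residue 7 @(0, 1)
H-H contact: residue 3 @(-1,0) - residue 6 @(-1, 1)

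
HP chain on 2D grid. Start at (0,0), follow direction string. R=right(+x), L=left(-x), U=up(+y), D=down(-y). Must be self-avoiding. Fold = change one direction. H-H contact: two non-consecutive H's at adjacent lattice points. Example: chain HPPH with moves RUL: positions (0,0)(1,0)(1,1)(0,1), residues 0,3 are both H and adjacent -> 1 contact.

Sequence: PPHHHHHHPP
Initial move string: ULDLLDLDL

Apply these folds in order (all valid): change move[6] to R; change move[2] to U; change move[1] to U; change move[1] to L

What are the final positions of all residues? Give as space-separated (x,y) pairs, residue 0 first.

Answer: (0,0) (0,1) (-1,1) (-1,2) (-2,2) (-3,2) (-3,1) (-2,1) (-2,0) (-3,0)

Derivation:
Initial moves: ULDLLDLDL
Fold: move[6]->R => ULDLLDRDL (positions: [(0, 0), (0, 1), (-1, 1), (-1, 0), (-2, 0), (-3, 0), (-3, -1), (-2, -1), (-2, -2), (-3, -2)])
Fold: move[2]->U => ULULLDRDL (positions: [(0, 0), (0, 1), (-1, 1), (-1, 2), (-2, 2), (-3, 2), (-3, 1), (-2, 1), (-2, 0), (-3, 0)])
Fold: move[1]->U => UUULLDRDL (positions: [(0, 0), (0, 1), (0, 2), (0, 3), (-1, 3), (-2, 3), (-2, 2), (-1, 2), (-1, 1), (-2, 1)])
Fold: move[1]->L => ULULLDRDL (positions: [(0, 0), (0, 1), (-1, 1), (-1, 2), (-2, 2), (-3, 2), (-3, 1), (-2, 1), (-2, 0), (-3, 0)])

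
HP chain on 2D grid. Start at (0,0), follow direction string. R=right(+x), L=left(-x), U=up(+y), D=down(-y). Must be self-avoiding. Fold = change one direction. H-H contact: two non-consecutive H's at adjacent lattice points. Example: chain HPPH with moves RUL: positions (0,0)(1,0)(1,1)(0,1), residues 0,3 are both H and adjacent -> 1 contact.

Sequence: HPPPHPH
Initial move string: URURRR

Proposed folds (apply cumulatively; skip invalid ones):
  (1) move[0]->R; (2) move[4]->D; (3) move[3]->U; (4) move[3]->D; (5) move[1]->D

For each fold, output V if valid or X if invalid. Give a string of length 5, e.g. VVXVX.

Answer: VVXXX

Derivation:
Initial: URURRR -> [(0, 0), (0, 1), (1, 1), (1, 2), (2, 2), (3, 2), (4, 2)]
Fold 1: move[0]->R => RRURRR VALID
Fold 2: move[4]->D => RRURDR VALID
Fold 3: move[3]->U => RRUUDR INVALID (collision), skipped
Fold 4: move[3]->D => RRUDDR INVALID (collision), skipped
Fold 5: move[1]->D => RDURDR INVALID (collision), skipped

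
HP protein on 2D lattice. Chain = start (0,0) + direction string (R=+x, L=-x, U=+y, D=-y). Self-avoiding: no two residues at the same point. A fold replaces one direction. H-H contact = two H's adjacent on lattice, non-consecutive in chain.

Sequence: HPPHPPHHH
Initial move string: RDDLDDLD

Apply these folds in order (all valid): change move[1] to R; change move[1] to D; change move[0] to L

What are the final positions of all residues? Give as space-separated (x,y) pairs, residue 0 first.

Answer: (0,0) (-1,0) (-1,-1) (-1,-2) (-2,-2) (-2,-3) (-2,-4) (-3,-4) (-3,-5)

Derivation:
Initial moves: RDDLDDLD
Fold: move[1]->R => RRDLDDLD (positions: [(0, 0), (1, 0), (2, 0), (2, -1), (1, -1), (1, -2), (1, -3), (0, -3), (0, -4)])
Fold: move[1]->D => RDDLDDLD (positions: [(0, 0), (1, 0), (1, -1), (1, -2), (0, -2), (0, -3), (0, -4), (-1, -4), (-1, -5)])
Fold: move[0]->L => LDDLDDLD (positions: [(0, 0), (-1, 0), (-1, -1), (-1, -2), (-2, -2), (-2, -3), (-2, -4), (-3, -4), (-3, -5)])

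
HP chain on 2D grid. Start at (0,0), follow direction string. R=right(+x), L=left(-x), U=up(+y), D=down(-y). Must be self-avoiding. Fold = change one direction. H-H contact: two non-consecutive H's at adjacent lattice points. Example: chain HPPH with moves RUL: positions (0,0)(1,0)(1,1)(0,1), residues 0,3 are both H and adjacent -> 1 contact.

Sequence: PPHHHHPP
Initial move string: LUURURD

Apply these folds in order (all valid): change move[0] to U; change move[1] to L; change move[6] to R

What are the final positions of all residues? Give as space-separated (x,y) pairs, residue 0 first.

Answer: (0,0) (0,1) (-1,1) (-1,2) (0,2) (0,3) (1,3) (2,3)

Derivation:
Initial moves: LUURURD
Fold: move[0]->U => UUURURD (positions: [(0, 0), (0, 1), (0, 2), (0, 3), (1, 3), (1, 4), (2, 4), (2, 3)])
Fold: move[1]->L => ULURURD (positions: [(0, 0), (0, 1), (-1, 1), (-1, 2), (0, 2), (0, 3), (1, 3), (1, 2)])
Fold: move[6]->R => ULURURR (positions: [(0, 0), (0, 1), (-1, 1), (-1, 2), (0, 2), (0, 3), (1, 3), (2, 3)])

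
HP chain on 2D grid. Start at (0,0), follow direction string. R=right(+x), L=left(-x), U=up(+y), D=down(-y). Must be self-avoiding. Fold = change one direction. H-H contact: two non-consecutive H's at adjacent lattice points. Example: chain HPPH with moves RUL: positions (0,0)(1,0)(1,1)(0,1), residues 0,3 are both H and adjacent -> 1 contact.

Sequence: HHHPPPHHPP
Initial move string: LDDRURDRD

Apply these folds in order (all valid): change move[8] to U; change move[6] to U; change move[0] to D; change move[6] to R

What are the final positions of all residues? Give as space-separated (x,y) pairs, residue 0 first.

Answer: (0,0) (0,-1) (0,-2) (0,-3) (1,-3) (1,-2) (2,-2) (3,-2) (4,-2) (4,-1)

Derivation:
Initial moves: LDDRURDRD
Fold: move[8]->U => LDDRURDRU (positions: [(0, 0), (-1, 0), (-1, -1), (-1, -2), (0, -2), (0, -1), (1, -1), (1, -2), (2, -2), (2, -1)])
Fold: move[6]->U => LDDRURURU (positions: [(0, 0), (-1, 0), (-1, -1), (-1, -2), (0, -2), (0, -1), (1, -1), (1, 0), (2, 0), (2, 1)])
Fold: move[0]->D => DDDRURURU (positions: [(0, 0), (0, -1), (0, -2), (0, -3), (1, -3), (1, -2), (2, -2), (2, -1), (3, -1), (3, 0)])
Fold: move[6]->R => DDDRURRRU (positions: [(0, 0), (0, -1), (0, -2), (0, -3), (1, -3), (1, -2), (2, -2), (3, -2), (4, -2), (4, -1)])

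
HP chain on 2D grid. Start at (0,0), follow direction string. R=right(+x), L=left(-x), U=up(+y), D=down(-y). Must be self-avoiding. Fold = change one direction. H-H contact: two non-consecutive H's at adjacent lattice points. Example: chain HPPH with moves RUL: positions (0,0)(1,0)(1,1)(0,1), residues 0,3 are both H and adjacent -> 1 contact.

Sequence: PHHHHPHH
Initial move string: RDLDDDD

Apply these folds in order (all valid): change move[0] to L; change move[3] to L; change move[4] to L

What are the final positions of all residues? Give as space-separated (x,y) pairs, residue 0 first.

Initial moves: RDLDDDD
Fold: move[0]->L => LDLDDDD (positions: [(0, 0), (-1, 0), (-1, -1), (-2, -1), (-2, -2), (-2, -3), (-2, -4), (-2, -5)])
Fold: move[3]->L => LDLLDDD (positions: [(0, 0), (-1, 0), (-1, -1), (-2, -1), (-3, -1), (-3, -2), (-3, -3), (-3, -4)])
Fold: move[4]->L => LDLLLDD (positions: [(0, 0), (-1, 0), (-1, -1), (-2, -1), (-3, -1), (-4, -1), (-4, -2), (-4, -3)])

Answer: (0,0) (-1,0) (-1,-1) (-2,-1) (-3,-1) (-4,-1) (-4,-2) (-4,-3)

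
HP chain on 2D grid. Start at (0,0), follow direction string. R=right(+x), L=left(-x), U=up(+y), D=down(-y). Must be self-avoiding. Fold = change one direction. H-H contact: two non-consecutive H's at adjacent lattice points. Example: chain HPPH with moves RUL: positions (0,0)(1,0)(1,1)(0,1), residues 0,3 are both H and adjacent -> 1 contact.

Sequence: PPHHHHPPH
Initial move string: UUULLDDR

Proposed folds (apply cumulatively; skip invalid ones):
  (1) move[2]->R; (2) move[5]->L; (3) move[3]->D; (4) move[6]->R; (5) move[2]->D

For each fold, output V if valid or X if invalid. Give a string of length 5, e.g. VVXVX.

Answer: XVXXX

Derivation:
Initial: UUULLDDR -> [(0, 0), (0, 1), (0, 2), (0, 3), (-1, 3), (-2, 3), (-2, 2), (-2, 1), (-1, 1)]
Fold 1: move[2]->R => UURLLDDR INVALID (collision), skipped
Fold 2: move[5]->L => UUULLLDR VALID
Fold 3: move[3]->D => UUUDLLDR INVALID (collision), skipped
Fold 4: move[6]->R => UUULLLRR INVALID (collision), skipped
Fold 5: move[2]->D => UUDLLLDR INVALID (collision), skipped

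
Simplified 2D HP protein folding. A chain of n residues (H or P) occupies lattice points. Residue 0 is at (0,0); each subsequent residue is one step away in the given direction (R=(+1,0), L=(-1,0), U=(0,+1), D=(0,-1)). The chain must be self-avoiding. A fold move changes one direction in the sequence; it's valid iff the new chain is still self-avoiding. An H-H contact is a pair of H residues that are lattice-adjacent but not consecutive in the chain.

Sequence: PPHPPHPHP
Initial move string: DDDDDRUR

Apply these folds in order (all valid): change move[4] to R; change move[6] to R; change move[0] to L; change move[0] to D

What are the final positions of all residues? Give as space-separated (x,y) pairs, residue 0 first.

Initial moves: DDDDDRUR
Fold: move[4]->R => DDDDRRUR (positions: [(0, 0), (0, -1), (0, -2), (0, -3), (0, -4), (1, -4), (2, -4), (2, -3), (3, -3)])
Fold: move[6]->R => DDDDRRRR (positions: [(0, 0), (0, -1), (0, -2), (0, -3), (0, -4), (1, -4), (2, -4), (3, -4), (4, -4)])
Fold: move[0]->L => LDDDRRRR (positions: [(0, 0), (-1, 0), (-1, -1), (-1, -2), (-1, -3), (0, -3), (1, -3), (2, -3), (3, -3)])
Fold: move[0]->D => DDDDRRRR (positions: [(0, 0), (0, -1), (0, -2), (0, -3), (0, -4), (1, -4), (2, -4), (3, -4), (4, -4)])

Answer: (0,0) (0,-1) (0,-2) (0,-3) (0,-4) (1,-4) (2,-4) (3,-4) (4,-4)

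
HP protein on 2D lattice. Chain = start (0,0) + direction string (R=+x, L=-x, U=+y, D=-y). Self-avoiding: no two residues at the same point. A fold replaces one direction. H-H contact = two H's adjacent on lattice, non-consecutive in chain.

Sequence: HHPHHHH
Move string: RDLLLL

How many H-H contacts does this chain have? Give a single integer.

Positions: [(0, 0), (1, 0), (1, -1), (0, -1), (-1, -1), (-2, -1), (-3, -1)]
H-H contact: residue 0 @(0,0) - residue 3 @(0, -1)

Answer: 1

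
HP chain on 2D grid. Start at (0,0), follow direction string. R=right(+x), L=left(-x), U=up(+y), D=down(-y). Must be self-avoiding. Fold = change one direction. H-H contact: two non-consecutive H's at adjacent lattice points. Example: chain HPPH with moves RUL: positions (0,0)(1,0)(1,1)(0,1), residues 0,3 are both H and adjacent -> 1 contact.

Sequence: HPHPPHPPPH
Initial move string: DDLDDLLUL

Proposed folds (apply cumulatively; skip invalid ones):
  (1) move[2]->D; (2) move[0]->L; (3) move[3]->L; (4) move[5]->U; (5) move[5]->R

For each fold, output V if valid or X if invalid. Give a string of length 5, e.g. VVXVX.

Answer: VVVXX

Derivation:
Initial: DDLDDLLUL -> [(0, 0), (0, -1), (0, -2), (-1, -2), (-1, -3), (-1, -4), (-2, -4), (-3, -4), (-3, -3), (-4, -3)]
Fold 1: move[2]->D => DDDDDLLUL VALID
Fold 2: move[0]->L => LDDDDLLUL VALID
Fold 3: move[3]->L => LDDLDLLUL VALID
Fold 4: move[5]->U => LDDLDULUL INVALID (collision), skipped
Fold 5: move[5]->R => LDDLDRLUL INVALID (collision), skipped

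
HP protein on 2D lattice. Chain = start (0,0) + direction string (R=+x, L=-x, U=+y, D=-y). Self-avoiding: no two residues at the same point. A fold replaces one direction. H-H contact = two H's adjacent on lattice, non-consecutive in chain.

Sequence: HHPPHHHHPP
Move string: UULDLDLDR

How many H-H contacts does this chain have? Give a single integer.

Positions: [(0, 0), (0, 1), (0, 2), (-1, 2), (-1, 1), (-2, 1), (-2, 0), (-3, 0), (-3, -1), (-2, -1)]
H-H contact: residue 1 @(0,1) - residue 4 @(-1, 1)

Answer: 1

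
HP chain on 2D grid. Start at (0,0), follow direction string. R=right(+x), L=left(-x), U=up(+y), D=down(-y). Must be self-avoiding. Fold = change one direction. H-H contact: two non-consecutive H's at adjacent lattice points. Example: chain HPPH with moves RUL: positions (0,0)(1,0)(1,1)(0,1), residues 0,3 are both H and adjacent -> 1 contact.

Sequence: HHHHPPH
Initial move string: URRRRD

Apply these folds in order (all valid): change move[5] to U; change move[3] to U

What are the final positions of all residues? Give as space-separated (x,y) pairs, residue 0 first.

Answer: (0,0) (0,1) (1,1) (2,1) (2,2) (3,2) (3,3)

Derivation:
Initial moves: URRRRD
Fold: move[5]->U => URRRRU (positions: [(0, 0), (0, 1), (1, 1), (2, 1), (3, 1), (4, 1), (4, 2)])
Fold: move[3]->U => URRURU (positions: [(0, 0), (0, 1), (1, 1), (2, 1), (2, 2), (3, 2), (3, 3)])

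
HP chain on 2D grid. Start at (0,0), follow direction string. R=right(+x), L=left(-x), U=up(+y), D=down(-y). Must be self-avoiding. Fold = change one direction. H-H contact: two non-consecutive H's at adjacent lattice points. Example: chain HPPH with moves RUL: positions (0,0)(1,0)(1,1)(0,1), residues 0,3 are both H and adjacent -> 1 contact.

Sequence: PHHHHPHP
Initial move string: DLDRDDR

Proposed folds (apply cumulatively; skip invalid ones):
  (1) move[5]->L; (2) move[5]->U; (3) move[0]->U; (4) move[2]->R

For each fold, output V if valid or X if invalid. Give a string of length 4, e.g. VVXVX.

Initial: DLDRDDR -> [(0, 0), (0, -1), (-1, -1), (-1, -2), (0, -2), (0, -3), (0, -4), (1, -4)]
Fold 1: move[5]->L => DLDRDLR INVALID (collision), skipped
Fold 2: move[5]->U => DLDRDUR INVALID (collision), skipped
Fold 3: move[0]->U => ULDRDDR INVALID (collision), skipped
Fold 4: move[2]->R => DLRRDDR INVALID (collision), skipped

Answer: XXXX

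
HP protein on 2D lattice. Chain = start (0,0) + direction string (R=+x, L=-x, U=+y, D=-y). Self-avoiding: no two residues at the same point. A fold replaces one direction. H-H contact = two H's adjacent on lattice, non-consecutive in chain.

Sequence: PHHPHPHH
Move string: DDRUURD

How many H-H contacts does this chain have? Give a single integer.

Answer: 2

Derivation:
Positions: [(0, 0), (0, -1), (0, -2), (1, -2), (1, -1), (1, 0), (2, 0), (2, -1)]
H-H contact: residue 1 @(0,-1) - residue 4 @(1, -1)
H-H contact: residue 4 @(1,-1) - residue 7 @(2, -1)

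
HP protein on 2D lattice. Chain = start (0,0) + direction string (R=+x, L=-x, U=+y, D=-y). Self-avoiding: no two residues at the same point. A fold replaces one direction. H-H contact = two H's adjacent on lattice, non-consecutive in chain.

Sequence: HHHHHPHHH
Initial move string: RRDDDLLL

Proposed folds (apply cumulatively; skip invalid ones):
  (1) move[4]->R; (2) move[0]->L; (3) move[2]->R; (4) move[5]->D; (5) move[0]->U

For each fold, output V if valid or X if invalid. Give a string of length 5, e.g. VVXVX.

Answer: XXVVV

Derivation:
Initial: RRDDDLLL -> [(0, 0), (1, 0), (2, 0), (2, -1), (2, -2), (2, -3), (1, -3), (0, -3), (-1, -3)]
Fold 1: move[4]->R => RRDDRLLL INVALID (collision), skipped
Fold 2: move[0]->L => LRDDDLLL INVALID (collision), skipped
Fold 3: move[2]->R => RRRDDLLL VALID
Fold 4: move[5]->D => RRRDDDLL VALID
Fold 5: move[0]->U => URRDDDLL VALID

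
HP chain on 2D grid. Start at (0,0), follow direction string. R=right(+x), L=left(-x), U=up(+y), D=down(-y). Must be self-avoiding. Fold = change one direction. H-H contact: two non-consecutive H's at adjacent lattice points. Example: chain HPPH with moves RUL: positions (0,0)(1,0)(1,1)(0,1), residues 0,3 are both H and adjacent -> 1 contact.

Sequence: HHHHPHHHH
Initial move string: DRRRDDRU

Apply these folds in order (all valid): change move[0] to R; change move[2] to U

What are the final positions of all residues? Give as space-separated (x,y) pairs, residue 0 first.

Initial moves: DRRRDDRU
Fold: move[0]->R => RRRRDDRU (positions: [(0, 0), (1, 0), (2, 0), (3, 0), (4, 0), (4, -1), (4, -2), (5, -2), (5, -1)])
Fold: move[2]->U => RRURDDRU (positions: [(0, 0), (1, 0), (2, 0), (2, 1), (3, 1), (3, 0), (3, -1), (4, -1), (4, 0)])

Answer: (0,0) (1,0) (2,0) (2,1) (3,1) (3,0) (3,-1) (4,-1) (4,0)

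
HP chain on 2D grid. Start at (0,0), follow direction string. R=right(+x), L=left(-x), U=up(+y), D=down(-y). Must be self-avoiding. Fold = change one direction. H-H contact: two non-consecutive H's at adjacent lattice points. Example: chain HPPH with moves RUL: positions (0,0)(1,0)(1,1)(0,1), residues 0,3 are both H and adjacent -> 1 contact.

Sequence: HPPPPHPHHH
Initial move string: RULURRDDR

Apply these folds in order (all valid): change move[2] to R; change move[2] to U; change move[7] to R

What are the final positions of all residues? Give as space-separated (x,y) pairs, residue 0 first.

Answer: (0,0) (1,0) (1,1) (1,2) (1,3) (2,3) (3,3) (3,2) (4,2) (5,2)

Derivation:
Initial moves: RULURRDDR
Fold: move[2]->R => RURURRDDR (positions: [(0, 0), (1, 0), (1, 1), (2, 1), (2, 2), (3, 2), (4, 2), (4, 1), (4, 0), (5, 0)])
Fold: move[2]->U => RUUURRDDR (positions: [(0, 0), (1, 0), (1, 1), (1, 2), (1, 3), (2, 3), (3, 3), (3, 2), (3, 1), (4, 1)])
Fold: move[7]->R => RUUURRDRR (positions: [(0, 0), (1, 0), (1, 1), (1, 2), (1, 3), (2, 3), (3, 3), (3, 2), (4, 2), (5, 2)])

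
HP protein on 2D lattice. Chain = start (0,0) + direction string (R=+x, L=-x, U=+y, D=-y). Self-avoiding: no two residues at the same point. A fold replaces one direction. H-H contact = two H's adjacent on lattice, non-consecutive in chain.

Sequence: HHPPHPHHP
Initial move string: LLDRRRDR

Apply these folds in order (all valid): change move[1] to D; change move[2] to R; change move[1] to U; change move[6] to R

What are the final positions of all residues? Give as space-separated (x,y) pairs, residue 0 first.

Initial moves: LLDRRRDR
Fold: move[1]->D => LDDRRRDR (positions: [(0, 0), (-1, 0), (-1, -1), (-1, -2), (0, -2), (1, -2), (2, -2), (2, -3), (3, -3)])
Fold: move[2]->R => LDRRRRDR (positions: [(0, 0), (-1, 0), (-1, -1), (0, -1), (1, -1), (2, -1), (3, -1), (3, -2), (4, -2)])
Fold: move[1]->U => LURRRRDR (positions: [(0, 0), (-1, 0), (-1, 1), (0, 1), (1, 1), (2, 1), (3, 1), (3, 0), (4, 0)])
Fold: move[6]->R => LURRRRRR (positions: [(0, 0), (-1, 0), (-1, 1), (0, 1), (1, 1), (2, 1), (3, 1), (4, 1), (5, 1)])

Answer: (0,0) (-1,0) (-1,1) (0,1) (1,1) (2,1) (3,1) (4,1) (5,1)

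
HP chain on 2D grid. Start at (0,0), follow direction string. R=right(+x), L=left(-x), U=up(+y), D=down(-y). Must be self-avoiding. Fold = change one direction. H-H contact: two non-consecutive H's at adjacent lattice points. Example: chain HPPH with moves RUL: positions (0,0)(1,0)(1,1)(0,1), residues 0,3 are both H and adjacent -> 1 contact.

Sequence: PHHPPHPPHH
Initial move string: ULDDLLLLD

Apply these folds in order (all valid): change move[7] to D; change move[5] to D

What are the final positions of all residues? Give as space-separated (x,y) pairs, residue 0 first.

Initial moves: ULDDLLLLD
Fold: move[7]->D => ULDDLLLDD (positions: [(0, 0), (0, 1), (-1, 1), (-1, 0), (-1, -1), (-2, -1), (-3, -1), (-4, -1), (-4, -2), (-4, -3)])
Fold: move[5]->D => ULDDLDLDD (positions: [(0, 0), (0, 1), (-1, 1), (-1, 0), (-1, -1), (-2, -1), (-2, -2), (-3, -2), (-3, -3), (-3, -4)])

Answer: (0,0) (0,1) (-1,1) (-1,0) (-1,-1) (-2,-1) (-2,-2) (-3,-2) (-3,-3) (-3,-4)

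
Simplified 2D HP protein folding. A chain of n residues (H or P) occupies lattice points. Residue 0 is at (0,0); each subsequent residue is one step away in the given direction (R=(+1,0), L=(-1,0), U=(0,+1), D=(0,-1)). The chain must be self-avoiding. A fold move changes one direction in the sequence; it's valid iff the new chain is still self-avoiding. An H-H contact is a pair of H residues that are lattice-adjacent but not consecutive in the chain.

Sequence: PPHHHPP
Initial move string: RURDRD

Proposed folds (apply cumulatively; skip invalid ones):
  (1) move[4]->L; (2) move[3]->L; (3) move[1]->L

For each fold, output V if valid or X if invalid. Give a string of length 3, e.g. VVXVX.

Answer: XXX

Derivation:
Initial: RURDRD -> [(0, 0), (1, 0), (1, 1), (2, 1), (2, 0), (3, 0), (3, -1)]
Fold 1: move[4]->L => RURDLD INVALID (collision), skipped
Fold 2: move[3]->L => RURLRD INVALID (collision), skipped
Fold 3: move[1]->L => RLRDRD INVALID (collision), skipped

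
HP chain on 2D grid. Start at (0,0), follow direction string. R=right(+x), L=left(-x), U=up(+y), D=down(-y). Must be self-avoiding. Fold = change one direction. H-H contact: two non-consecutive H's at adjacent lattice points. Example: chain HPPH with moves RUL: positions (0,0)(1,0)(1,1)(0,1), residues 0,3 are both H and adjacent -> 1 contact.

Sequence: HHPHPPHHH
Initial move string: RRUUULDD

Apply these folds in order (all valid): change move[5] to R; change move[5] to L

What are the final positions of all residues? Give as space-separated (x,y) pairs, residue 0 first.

Answer: (0,0) (1,0) (2,0) (2,1) (2,2) (2,3) (1,3) (1,2) (1,1)

Derivation:
Initial moves: RRUUULDD
Fold: move[5]->R => RRUUURDD (positions: [(0, 0), (1, 0), (2, 0), (2, 1), (2, 2), (2, 3), (3, 3), (3, 2), (3, 1)])
Fold: move[5]->L => RRUUULDD (positions: [(0, 0), (1, 0), (2, 0), (2, 1), (2, 2), (2, 3), (1, 3), (1, 2), (1, 1)])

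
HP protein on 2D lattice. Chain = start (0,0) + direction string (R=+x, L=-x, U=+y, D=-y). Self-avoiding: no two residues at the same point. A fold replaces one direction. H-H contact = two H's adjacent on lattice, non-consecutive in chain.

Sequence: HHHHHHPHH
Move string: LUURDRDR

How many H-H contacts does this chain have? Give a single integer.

Answer: 3

Derivation:
Positions: [(0, 0), (-1, 0), (-1, 1), (-1, 2), (0, 2), (0, 1), (1, 1), (1, 0), (2, 0)]
H-H contact: residue 0 @(0,0) - residue 7 @(1, 0)
H-H contact: residue 0 @(0,0) - residue 5 @(0, 1)
H-H contact: residue 2 @(-1,1) - residue 5 @(0, 1)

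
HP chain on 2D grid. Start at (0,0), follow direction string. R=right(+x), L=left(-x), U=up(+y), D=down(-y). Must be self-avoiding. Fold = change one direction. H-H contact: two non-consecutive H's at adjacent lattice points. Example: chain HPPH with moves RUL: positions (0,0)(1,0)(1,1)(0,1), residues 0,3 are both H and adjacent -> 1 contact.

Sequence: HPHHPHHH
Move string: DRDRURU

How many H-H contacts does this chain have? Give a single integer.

Answer: 1

Derivation:
Positions: [(0, 0), (0, -1), (1, -1), (1, -2), (2, -2), (2, -1), (3, -1), (3, 0)]
H-H contact: residue 2 @(1,-1) - residue 5 @(2, -1)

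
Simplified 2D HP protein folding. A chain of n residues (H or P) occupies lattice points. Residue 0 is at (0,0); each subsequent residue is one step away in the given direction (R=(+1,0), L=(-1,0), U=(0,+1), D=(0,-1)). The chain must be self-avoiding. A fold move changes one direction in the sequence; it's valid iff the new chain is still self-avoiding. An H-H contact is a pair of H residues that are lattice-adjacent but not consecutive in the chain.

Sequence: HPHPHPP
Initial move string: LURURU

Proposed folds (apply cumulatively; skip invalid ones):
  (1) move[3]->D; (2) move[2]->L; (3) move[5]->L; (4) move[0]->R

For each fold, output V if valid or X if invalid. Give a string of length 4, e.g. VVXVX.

Answer: XVXV

Derivation:
Initial: LURURU -> [(0, 0), (-1, 0), (-1, 1), (0, 1), (0, 2), (1, 2), (1, 3)]
Fold 1: move[3]->D => LURDRU INVALID (collision), skipped
Fold 2: move[2]->L => LULURU VALID
Fold 3: move[5]->L => LULURL INVALID (collision), skipped
Fold 4: move[0]->R => RULURU VALID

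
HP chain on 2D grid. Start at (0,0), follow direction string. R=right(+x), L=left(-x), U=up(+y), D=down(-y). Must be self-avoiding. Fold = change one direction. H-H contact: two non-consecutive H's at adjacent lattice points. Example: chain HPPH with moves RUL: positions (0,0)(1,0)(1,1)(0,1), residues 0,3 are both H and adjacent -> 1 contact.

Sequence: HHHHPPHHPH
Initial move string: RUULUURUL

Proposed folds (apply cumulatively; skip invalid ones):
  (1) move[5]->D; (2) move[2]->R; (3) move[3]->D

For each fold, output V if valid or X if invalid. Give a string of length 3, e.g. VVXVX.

Initial: RUULUURUL -> [(0, 0), (1, 0), (1, 1), (1, 2), (0, 2), (0, 3), (0, 4), (1, 4), (1, 5), (0, 5)]
Fold 1: move[5]->D => RUULUDRUL INVALID (collision), skipped
Fold 2: move[2]->R => RURLUURUL INVALID (collision), skipped
Fold 3: move[3]->D => RUUDUURUL INVALID (collision), skipped

Answer: XXX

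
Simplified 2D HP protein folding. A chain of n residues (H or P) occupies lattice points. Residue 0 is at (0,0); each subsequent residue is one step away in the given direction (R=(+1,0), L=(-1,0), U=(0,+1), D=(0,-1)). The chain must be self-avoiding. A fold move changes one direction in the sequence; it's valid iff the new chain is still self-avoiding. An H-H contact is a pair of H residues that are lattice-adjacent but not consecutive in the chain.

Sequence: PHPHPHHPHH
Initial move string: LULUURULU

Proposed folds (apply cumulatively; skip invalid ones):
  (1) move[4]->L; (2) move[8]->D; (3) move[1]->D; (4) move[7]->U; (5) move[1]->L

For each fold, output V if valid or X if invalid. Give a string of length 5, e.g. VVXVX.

Answer: XXVVV

Derivation:
Initial: LULUURULU -> [(0, 0), (-1, 0), (-1, 1), (-2, 1), (-2, 2), (-2, 3), (-1, 3), (-1, 4), (-2, 4), (-2, 5)]
Fold 1: move[4]->L => LULULRULU INVALID (collision), skipped
Fold 2: move[8]->D => LULUURULD INVALID (collision), skipped
Fold 3: move[1]->D => LDLUURULU VALID
Fold 4: move[7]->U => LDLUURUUU VALID
Fold 5: move[1]->L => LLLUURUUU VALID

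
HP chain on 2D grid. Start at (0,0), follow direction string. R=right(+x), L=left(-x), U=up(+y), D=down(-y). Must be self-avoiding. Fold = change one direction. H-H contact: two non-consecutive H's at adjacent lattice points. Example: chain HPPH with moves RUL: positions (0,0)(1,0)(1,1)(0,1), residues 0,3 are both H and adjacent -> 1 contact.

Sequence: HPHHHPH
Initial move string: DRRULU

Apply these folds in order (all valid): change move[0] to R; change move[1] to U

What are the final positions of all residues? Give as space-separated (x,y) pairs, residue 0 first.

Initial moves: DRRULU
Fold: move[0]->R => RRRULU (positions: [(0, 0), (1, 0), (2, 0), (3, 0), (3, 1), (2, 1), (2, 2)])
Fold: move[1]->U => RURULU (positions: [(0, 0), (1, 0), (1, 1), (2, 1), (2, 2), (1, 2), (1, 3)])

Answer: (0,0) (1,0) (1,1) (2,1) (2,2) (1,2) (1,3)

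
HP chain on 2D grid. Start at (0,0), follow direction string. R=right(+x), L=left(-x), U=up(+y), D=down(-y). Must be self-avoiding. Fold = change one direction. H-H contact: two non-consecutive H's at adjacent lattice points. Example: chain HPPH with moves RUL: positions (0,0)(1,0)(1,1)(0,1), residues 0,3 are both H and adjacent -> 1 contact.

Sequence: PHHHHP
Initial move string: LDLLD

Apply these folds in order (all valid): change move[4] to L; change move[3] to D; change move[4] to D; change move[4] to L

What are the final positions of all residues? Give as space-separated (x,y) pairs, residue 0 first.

Initial moves: LDLLD
Fold: move[4]->L => LDLLL (positions: [(0, 0), (-1, 0), (-1, -1), (-2, -1), (-3, -1), (-4, -1)])
Fold: move[3]->D => LDLDL (positions: [(0, 0), (-1, 0), (-1, -1), (-2, -1), (-2, -2), (-3, -2)])
Fold: move[4]->D => LDLDD (positions: [(0, 0), (-1, 0), (-1, -1), (-2, -1), (-2, -2), (-2, -3)])
Fold: move[4]->L => LDLDL (positions: [(0, 0), (-1, 0), (-1, -1), (-2, -1), (-2, -2), (-3, -2)])

Answer: (0,0) (-1,0) (-1,-1) (-2,-1) (-2,-2) (-3,-2)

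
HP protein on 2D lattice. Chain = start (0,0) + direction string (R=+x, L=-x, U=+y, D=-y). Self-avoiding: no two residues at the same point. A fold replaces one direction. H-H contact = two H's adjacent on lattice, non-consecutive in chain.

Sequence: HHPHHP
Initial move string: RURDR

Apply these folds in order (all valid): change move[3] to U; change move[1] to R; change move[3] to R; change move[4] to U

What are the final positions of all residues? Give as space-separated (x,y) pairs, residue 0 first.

Initial moves: RURDR
Fold: move[3]->U => RURUR (positions: [(0, 0), (1, 0), (1, 1), (2, 1), (2, 2), (3, 2)])
Fold: move[1]->R => RRRUR (positions: [(0, 0), (1, 0), (2, 0), (3, 0), (3, 1), (4, 1)])
Fold: move[3]->R => RRRRR (positions: [(0, 0), (1, 0), (2, 0), (3, 0), (4, 0), (5, 0)])
Fold: move[4]->U => RRRRU (positions: [(0, 0), (1, 0), (2, 0), (3, 0), (4, 0), (4, 1)])

Answer: (0,0) (1,0) (2,0) (3,0) (4,0) (4,1)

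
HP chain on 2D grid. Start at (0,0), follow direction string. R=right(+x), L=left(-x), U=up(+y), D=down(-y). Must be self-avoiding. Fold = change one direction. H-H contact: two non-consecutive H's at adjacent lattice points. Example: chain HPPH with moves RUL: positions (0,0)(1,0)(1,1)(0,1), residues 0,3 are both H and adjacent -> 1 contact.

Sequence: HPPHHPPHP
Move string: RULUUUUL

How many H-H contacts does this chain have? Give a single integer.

Answer: 1

Derivation:
Positions: [(0, 0), (1, 0), (1, 1), (0, 1), (0, 2), (0, 3), (0, 4), (0, 5), (-1, 5)]
H-H contact: residue 0 @(0,0) - residue 3 @(0, 1)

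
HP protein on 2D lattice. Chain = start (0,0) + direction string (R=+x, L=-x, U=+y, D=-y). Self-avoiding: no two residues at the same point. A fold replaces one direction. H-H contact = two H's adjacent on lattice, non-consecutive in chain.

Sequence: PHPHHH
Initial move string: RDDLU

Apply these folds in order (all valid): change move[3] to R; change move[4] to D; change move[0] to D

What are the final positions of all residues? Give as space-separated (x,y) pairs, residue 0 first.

Answer: (0,0) (0,-1) (0,-2) (0,-3) (1,-3) (1,-4)

Derivation:
Initial moves: RDDLU
Fold: move[3]->R => RDDRU (positions: [(0, 0), (1, 0), (1, -1), (1, -2), (2, -2), (2, -1)])
Fold: move[4]->D => RDDRD (positions: [(0, 0), (1, 0), (1, -1), (1, -2), (2, -2), (2, -3)])
Fold: move[0]->D => DDDRD (positions: [(0, 0), (0, -1), (0, -2), (0, -3), (1, -3), (1, -4)])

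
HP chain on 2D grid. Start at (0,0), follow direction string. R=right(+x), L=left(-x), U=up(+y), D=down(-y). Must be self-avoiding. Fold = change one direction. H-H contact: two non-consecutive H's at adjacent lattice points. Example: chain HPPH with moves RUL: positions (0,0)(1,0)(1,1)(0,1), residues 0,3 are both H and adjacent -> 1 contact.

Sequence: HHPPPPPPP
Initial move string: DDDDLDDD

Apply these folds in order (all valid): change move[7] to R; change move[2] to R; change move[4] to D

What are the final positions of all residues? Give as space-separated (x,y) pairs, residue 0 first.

Answer: (0,0) (0,-1) (0,-2) (1,-2) (1,-3) (1,-4) (1,-5) (1,-6) (2,-6)

Derivation:
Initial moves: DDDDLDDD
Fold: move[7]->R => DDDDLDDR (positions: [(0, 0), (0, -1), (0, -2), (0, -3), (0, -4), (-1, -4), (-1, -5), (-1, -6), (0, -6)])
Fold: move[2]->R => DDRDLDDR (positions: [(0, 0), (0, -1), (0, -2), (1, -2), (1, -3), (0, -3), (0, -4), (0, -5), (1, -5)])
Fold: move[4]->D => DDRDDDDR (positions: [(0, 0), (0, -1), (0, -2), (1, -2), (1, -3), (1, -4), (1, -5), (1, -6), (2, -6)])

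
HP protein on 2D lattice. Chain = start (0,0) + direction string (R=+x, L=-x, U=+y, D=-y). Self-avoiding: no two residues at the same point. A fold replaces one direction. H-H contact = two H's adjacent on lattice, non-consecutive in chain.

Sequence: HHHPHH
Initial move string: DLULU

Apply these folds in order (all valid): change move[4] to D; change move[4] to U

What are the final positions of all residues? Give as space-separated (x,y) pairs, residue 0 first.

Initial moves: DLULU
Fold: move[4]->D => DLULD (positions: [(0, 0), (0, -1), (-1, -1), (-1, 0), (-2, 0), (-2, -1)])
Fold: move[4]->U => DLULU (positions: [(0, 0), (0, -1), (-1, -1), (-1, 0), (-2, 0), (-2, 1)])

Answer: (0,0) (0,-1) (-1,-1) (-1,0) (-2,0) (-2,1)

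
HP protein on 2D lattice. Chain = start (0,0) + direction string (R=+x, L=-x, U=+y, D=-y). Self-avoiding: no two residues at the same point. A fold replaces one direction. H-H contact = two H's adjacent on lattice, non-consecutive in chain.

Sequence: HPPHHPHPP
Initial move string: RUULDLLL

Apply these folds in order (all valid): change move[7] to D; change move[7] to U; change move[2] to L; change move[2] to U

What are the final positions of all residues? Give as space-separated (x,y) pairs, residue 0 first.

Initial moves: RUULDLLL
Fold: move[7]->D => RUULDLLD (positions: [(0, 0), (1, 0), (1, 1), (1, 2), (0, 2), (0, 1), (-1, 1), (-2, 1), (-2, 0)])
Fold: move[7]->U => RUULDLLU (positions: [(0, 0), (1, 0), (1, 1), (1, 2), (0, 2), (0, 1), (-1, 1), (-2, 1), (-2, 2)])
Fold: move[2]->L => RULLDLLU (positions: [(0, 0), (1, 0), (1, 1), (0, 1), (-1, 1), (-1, 0), (-2, 0), (-3, 0), (-3, 1)])
Fold: move[2]->U => RUULDLLU (positions: [(0, 0), (1, 0), (1, 1), (1, 2), (0, 2), (0, 1), (-1, 1), (-2, 1), (-2, 2)])

Answer: (0,0) (1,0) (1,1) (1,2) (0,2) (0,1) (-1,1) (-2,1) (-2,2)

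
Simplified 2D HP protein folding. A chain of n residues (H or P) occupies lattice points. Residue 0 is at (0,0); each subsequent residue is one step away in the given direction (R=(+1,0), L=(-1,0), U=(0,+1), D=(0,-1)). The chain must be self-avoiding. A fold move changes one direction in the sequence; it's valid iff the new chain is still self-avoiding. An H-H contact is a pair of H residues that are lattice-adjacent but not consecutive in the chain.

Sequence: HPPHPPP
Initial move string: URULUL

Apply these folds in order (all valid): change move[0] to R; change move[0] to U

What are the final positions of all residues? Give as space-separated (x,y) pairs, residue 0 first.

Answer: (0,0) (0,1) (1,1) (1,2) (0,2) (0,3) (-1,3)

Derivation:
Initial moves: URULUL
Fold: move[0]->R => RRULUL (positions: [(0, 0), (1, 0), (2, 0), (2, 1), (1, 1), (1, 2), (0, 2)])
Fold: move[0]->U => URULUL (positions: [(0, 0), (0, 1), (1, 1), (1, 2), (0, 2), (0, 3), (-1, 3)])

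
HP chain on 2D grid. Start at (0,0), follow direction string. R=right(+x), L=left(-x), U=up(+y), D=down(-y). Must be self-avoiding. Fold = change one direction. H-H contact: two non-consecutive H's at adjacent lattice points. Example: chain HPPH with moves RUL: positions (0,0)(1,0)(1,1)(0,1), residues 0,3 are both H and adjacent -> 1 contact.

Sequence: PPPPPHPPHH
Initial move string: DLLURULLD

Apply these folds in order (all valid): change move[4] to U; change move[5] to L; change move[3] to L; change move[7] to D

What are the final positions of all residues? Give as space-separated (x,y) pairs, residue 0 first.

Answer: (0,0) (0,-1) (-1,-1) (-2,-1) (-3,-1) (-3,0) (-4,0) (-5,0) (-5,-1) (-5,-2)

Derivation:
Initial moves: DLLURULLD
Fold: move[4]->U => DLLUUULLD (positions: [(0, 0), (0, -1), (-1, -1), (-2, -1), (-2, 0), (-2, 1), (-2, 2), (-3, 2), (-4, 2), (-4, 1)])
Fold: move[5]->L => DLLUULLLD (positions: [(0, 0), (0, -1), (-1, -1), (-2, -1), (-2, 0), (-2, 1), (-3, 1), (-4, 1), (-5, 1), (-5, 0)])
Fold: move[3]->L => DLLLULLLD (positions: [(0, 0), (0, -1), (-1, -1), (-2, -1), (-3, -1), (-3, 0), (-4, 0), (-5, 0), (-6, 0), (-6, -1)])
Fold: move[7]->D => DLLLULLDD (positions: [(0, 0), (0, -1), (-1, -1), (-2, -1), (-3, -1), (-3, 0), (-4, 0), (-5, 0), (-5, -1), (-5, -2)])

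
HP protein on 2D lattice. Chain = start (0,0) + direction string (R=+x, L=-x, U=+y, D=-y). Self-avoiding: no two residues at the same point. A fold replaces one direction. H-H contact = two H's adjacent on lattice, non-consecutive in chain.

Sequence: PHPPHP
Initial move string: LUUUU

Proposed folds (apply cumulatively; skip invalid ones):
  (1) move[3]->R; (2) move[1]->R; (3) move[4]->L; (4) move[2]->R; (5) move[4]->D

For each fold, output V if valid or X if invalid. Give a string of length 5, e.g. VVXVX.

Initial: LUUUU -> [(0, 0), (-1, 0), (-1, 1), (-1, 2), (-1, 3), (-1, 4)]
Fold 1: move[3]->R => LUURU VALID
Fold 2: move[1]->R => LRURU INVALID (collision), skipped
Fold 3: move[4]->L => LUURL INVALID (collision), skipped
Fold 4: move[2]->R => LURRU VALID
Fold 5: move[4]->D => LURRD VALID

Answer: VXXVV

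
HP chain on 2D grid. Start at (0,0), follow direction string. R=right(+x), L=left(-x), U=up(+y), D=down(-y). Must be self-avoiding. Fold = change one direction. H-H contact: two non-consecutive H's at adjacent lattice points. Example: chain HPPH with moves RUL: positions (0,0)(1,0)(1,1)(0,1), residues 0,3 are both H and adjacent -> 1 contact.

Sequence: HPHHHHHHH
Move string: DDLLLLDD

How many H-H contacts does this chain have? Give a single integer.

Positions: [(0, 0), (0, -1), (0, -2), (-1, -2), (-2, -2), (-3, -2), (-4, -2), (-4, -3), (-4, -4)]
No H-H contacts found.

Answer: 0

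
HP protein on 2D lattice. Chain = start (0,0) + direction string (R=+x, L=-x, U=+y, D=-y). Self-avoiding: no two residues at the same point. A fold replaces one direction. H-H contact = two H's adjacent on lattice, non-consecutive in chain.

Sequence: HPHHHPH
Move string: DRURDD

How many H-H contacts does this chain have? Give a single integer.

Positions: [(0, 0), (0, -1), (1, -1), (1, 0), (2, 0), (2, -1), (2, -2)]
H-H contact: residue 0 @(0,0) - residue 3 @(1, 0)

Answer: 1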